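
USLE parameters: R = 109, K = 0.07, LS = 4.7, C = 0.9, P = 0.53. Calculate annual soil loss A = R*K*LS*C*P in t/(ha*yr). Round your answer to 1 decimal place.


Step 1: A = R * K * LS * C * P
Step 2: R * K = 109 * 0.07 = 7.63
Step 3: (R*K) * LS = 7.63 * 4.7 = 35.861
Step 4: * C * P = 35.861 * 0.9 * 0.53 = 17.1
Step 5: A = 17.1 t/(ha*yr)

17.1


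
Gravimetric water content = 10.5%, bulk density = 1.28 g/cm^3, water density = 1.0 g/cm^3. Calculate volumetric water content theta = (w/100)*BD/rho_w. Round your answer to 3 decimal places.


Step 1: theta = (w / 100) * BD / rho_w
Step 2: theta = (10.5 / 100) * 1.28 / 1.0
Step 3: theta = 0.105 * 1.28
Step 4: theta = 0.134

0.134


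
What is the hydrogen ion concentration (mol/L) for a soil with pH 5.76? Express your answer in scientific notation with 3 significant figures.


Step 1: [H+] = 10^(-pH)
Step 2: [H+] = 10^(-5.76)
Step 3: [H+] = 1.74e-06 mol/L

1.74e-06


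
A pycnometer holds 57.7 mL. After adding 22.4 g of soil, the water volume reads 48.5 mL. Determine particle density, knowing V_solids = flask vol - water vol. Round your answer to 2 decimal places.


Step 1: Volume of solids = flask volume - water volume with soil
Step 2: V_solids = 57.7 - 48.5 = 9.2 mL
Step 3: Particle density = mass / V_solids = 22.4 / 9.2 = 2.43 g/cm^3

2.43


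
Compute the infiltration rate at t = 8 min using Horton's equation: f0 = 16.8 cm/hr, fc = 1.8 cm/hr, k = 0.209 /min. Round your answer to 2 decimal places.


Step 1: f = fc + (f0 - fc) * exp(-k * t)
Step 2: exp(-0.209 * 8) = 0.187871
Step 3: f = 1.8 + (16.8 - 1.8) * 0.187871
Step 4: f = 1.8 + 15.0 * 0.187871
Step 5: f = 4.62 cm/hr

4.62


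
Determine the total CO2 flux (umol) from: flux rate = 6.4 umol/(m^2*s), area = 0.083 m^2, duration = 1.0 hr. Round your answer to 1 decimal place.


Step 1: Convert time to seconds: 1.0 hr * 3600 = 3600.0 s
Step 2: Total = flux * area * time_s
Step 3: Total = 6.4 * 0.083 * 3600.0
Step 4: Total = 1912.3 umol

1912.3


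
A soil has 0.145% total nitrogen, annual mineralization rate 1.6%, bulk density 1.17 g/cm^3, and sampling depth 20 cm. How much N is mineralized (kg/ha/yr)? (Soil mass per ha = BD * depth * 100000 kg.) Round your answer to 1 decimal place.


Step 1: Soil mass per ha = BD * depth * 100000 = 1.17 * 20 * 100000 = 2340000 kg
Step 2: Total N pool = soil mass * N%/100 = 2340000 * 0.145/100 = 3393.0 kg/ha
Step 3: N mineralized = N pool * rate%/100 = 3393.0 * 1.6/100 = 54.3 kg/ha/yr

54.3


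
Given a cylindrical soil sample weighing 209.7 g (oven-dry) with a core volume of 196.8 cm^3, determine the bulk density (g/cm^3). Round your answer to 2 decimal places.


Step 1: Identify the formula: BD = dry mass / volume
Step 2: Substitute values: BD = 209.7 / 196.8
Step 3: BD = 1.07 g/cm^3

1.07


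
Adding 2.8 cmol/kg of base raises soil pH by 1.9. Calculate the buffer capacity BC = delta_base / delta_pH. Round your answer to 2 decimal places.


Step 1: BC = change in base / change in pH
Step 2: BC = 2.8 / 1.9
Step 3: BC = 1.47 cmol/(kg*pH unit)

1.47


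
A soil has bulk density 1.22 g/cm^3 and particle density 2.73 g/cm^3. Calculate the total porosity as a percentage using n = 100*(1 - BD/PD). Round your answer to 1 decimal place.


Step 1: Formula: n = 100 * (1 - BD / PD)
Step 2: n = 100 * (1 - 1.22 / 2.73)
Step 3: n = 100 * (1 - 0.44689)
Step 4: n = 55.3%

55.3


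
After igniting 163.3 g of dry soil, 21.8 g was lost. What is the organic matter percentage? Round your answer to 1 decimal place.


Step 1: OM% = 100 * LOI / sample mass
Step 2: OM = 100 * 21.8 / 163.3
Step 3: OM = 13.3%

13.3


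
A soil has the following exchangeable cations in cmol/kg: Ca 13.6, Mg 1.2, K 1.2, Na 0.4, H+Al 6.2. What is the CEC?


Step 1: CEC = Ca + Mg + K + Na + (H+Al)
Step 2: CEC = 13.6 + 1.2 + 1.2 + 0.4 + 6.2
Step 3: CEC = 22.6 cmol/kg

22.6


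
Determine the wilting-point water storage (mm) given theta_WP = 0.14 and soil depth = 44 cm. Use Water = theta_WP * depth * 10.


Step 1: Water (mm) = theta_WP * depth * 10
Step 2: Water = 0.14 * 44 * 10
Step 3: Water = 61.6 mm

61.6


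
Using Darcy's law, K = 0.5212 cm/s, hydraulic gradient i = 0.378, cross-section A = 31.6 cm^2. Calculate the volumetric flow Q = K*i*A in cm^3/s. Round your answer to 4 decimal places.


Step 1: Apply Darcy's law: Q = K * i * A
Step 2: Q = 0.5212 * 0.378 * 31.6
Step 3: Q = 6.2256 cm^3/s

6.2256


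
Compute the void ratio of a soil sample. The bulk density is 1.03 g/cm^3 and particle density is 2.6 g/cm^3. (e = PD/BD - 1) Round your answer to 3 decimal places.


Step 1: e = PD / BD - 1
Step 2: e = 2.6 / 1.03 - 1
Step 3: e = 2.52427 - 1
Step 4: e = 1.524

1.524


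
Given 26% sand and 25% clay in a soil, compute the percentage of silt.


Step 1: sand + silt + clay = 100%
Step 2: silt = 100 - sand - clay
Step 3: silt = 100 - 26 - 25
Step 4: silt = 49%

49


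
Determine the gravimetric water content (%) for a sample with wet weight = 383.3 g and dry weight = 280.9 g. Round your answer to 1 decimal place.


Step 1: Water mass = wet - dry = 383.3 - 280.9 = 102.4 g
Step 2: w = 100 * water mass / dry mass
Step 3: w = 100 * 102.4 / 280.9 = 36.5%

36.5


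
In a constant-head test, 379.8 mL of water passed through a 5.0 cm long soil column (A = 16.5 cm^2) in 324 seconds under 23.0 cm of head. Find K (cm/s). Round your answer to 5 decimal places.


Step 1: K = Q * L / (A * t * h)
Step 2: Numerator = 379.8 * 5.0 = 1899.0
Step 3: Denominator = 16.5 * 324 * 23.0 = 122958.0
Step 4: K = 1899.0 / 122958.0 = 0.01544 cm/s

0.01544


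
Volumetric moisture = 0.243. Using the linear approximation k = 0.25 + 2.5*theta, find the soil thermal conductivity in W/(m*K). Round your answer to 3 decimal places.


Step 1: k = 0.25 + 2.5 * theta
Step 2: k = 0.25 + 2.5 * 0.243
Step 3: k = 0.25 + 0.608
Step 4: k = 0.858 W/(m*K)

0.858


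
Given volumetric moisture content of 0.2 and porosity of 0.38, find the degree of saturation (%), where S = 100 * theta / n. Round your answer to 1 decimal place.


Step 1: S = 100 * theta_v / n
Step 2: S = 100 * 0.2 / 0.38
Step 3: S = 52.6%

52.6


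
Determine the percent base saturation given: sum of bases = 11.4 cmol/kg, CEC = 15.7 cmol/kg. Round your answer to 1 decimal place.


Step 1: BS = 100 * (sum of bases) / CEC
Step 2: BS = 100 * 11.4 / 15.7
Step 3: BS = 72.6%

72.6


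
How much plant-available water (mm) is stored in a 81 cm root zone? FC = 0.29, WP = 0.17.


Step 1: Available water = (FC - WP) * depth * 10
Step 2: AW = (0.29 - 0.17) * 81 * 10
Step 3: AW = 0.12 * 81 * 10
Step 4: AW = 97.2 mm

97.2


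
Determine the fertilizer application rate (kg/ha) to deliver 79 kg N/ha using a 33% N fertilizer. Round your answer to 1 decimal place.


Step 1: Fertilizer rate = target N / (N content / 100)
Step 2: Rate = 79 / (33 / 100)
Step 3: Rate = 79 / 0.33
Step 4: Rate = 239.4 kg/ha

239.4


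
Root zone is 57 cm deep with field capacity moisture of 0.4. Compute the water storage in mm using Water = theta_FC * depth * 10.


Step 1: Water (mm) = theta_FC * depth (cm) * 10
Step 2: Water = 0.4 * 57 * 10
Step 3: Water = 228.0 mm

228.0


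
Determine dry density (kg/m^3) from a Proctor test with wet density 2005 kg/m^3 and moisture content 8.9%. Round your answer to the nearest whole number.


Step 1: Dry density = wet density / (1 + w/100)
Step 2: Dry density = 2005 / (1 + 8.9/100)
Step 3: Dry density = 2005 / 1.089
Step 4: Dry density = 1841 kg/m^3

1841


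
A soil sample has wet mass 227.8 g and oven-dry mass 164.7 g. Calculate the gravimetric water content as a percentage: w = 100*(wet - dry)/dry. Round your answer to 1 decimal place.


Step 1: Water mass = wet - dry = 227.8 - 164.7 = 63.1 g
Step 2: w = 100 * water mass / dry mass
Step 3: w = 100 * 63.1 / 164.7 = 38.3%

38.3


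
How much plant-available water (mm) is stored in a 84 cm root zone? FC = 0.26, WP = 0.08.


Step 1: Available water = (FC - WP) * depth * 10
Step 2: AW = (0.26 - 0.08) * 84 * 10
Step 3: AW = 0.18 * 84 * 10
Step 4: AW = 151.2 mm

151.2


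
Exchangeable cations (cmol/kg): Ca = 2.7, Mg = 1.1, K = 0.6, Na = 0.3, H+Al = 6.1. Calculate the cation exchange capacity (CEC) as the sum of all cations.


Step 1: CEC = Ca + Mg + K + Na + (H+Al)
Step 2: CEC = 2.7 + 1.1 + 0.6 + 0.3 + 6.1
Step 3: CEC = 10.8 cmol/kg

10.8


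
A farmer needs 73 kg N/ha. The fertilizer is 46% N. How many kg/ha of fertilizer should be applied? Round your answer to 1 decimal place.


Step 1: Fertilizer rate = target N / (N content / 100)
Step 2: Rate = 73 / (46 / 100)
Step 3: Rate = 73 / 0.46
Step 4: Rate = 158.7 kg/ha

158.7


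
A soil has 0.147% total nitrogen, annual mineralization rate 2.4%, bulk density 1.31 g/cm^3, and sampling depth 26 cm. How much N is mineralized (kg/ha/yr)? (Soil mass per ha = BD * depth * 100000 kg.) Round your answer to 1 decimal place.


Step 1: Soil mass per ha = BD * depth * 100000 = 1.31 * 26 * 100000 = 3406000 kg
Step 2: Total N pool = soil mass * N%/100 = 3406000 * 0.147/100 = 5006.82 kg/ha
Step 3: N mineralized = N pool * rate%/100 = 5006.82 * 2.4/100 = 120.2 kg/ha/yr

120.2


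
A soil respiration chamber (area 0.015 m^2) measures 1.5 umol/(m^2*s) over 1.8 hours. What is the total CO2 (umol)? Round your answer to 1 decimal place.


Step 1: Convert time to seconds: 1.8 hr * 3600 = 6480.0 s
Step 2: Total = flux * area * time_s
Step 3: Total = 1.5 * 0.015 * 6480.0
Step 4: Total = 145.8 umol

145.8


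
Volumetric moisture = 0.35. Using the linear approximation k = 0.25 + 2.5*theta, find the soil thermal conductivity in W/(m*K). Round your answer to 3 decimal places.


Step 1: k = 0.25 + 2.5 * theta
Step 2: k = 0.25 + 2.5 * 0.35
Step 3: k = 0.25 + 0.875
Step 4: k = 1.125 W/(m*K)

1.125


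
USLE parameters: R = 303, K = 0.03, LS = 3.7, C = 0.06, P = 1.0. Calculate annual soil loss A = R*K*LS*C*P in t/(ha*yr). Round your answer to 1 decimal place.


Step 1: A = R * K * LS * C * P
Step 2: R * K = 303 * 0.03 = 9.09
Step 3: (R*K) * LS = 9.09 * 3.7 = 33.633
Step 4: * C * P = 33.633 * 0.06 * 1.0 = 2.0
Step 5: A = 2.0 t/(ha*yr)

2.0


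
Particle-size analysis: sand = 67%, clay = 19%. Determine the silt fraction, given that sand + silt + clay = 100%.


Step 1: sand + silt + clay = 100%
Step 2: silt = 100 - sand - clay
Step 3: silt = 100 - 67 - 19
Step 4: silt = 14%

14


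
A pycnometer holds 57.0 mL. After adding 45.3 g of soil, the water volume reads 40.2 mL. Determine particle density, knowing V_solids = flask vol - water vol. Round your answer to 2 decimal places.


Step 1: Volume of solids = flask volume - water volume with soil
Step 2: V_solids = 57.0 - 40.2 = 16.8 mL
Step 3: Particle density = mass / V_solids = 45.3 / 16.8 = 2.7 g/cm^3

2.7


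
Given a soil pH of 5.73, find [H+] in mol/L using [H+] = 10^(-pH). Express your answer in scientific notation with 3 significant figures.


Step 1: [H+] = 10^(-pH)
Step 2: [H+] = 10^(-5.73)
Step 3: [H+] = 1.86e-06 mol/L

1.86e-06


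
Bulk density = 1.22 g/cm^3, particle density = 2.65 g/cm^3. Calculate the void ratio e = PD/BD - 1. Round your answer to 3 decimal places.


Step 1: e = PD / BD - 1
Step 2: e = 2.65 / 1.22 - 1
Step 3: e = 2.17213 - 1
Step 4: e = 1.172

1.172


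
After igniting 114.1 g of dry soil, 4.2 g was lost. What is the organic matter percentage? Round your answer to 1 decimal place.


Step 1: OM% = 100 * LOI / sample mass
Step 2: OM = 100 * 4.2 / 114.1
Step 3: OM = 3.7%

3.7


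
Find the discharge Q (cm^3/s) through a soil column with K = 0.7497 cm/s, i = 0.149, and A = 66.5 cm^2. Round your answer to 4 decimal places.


Step 1: Apply Darcy's law: Q = K * i * A
Step 2: Q = 0.7497 * 0.149 * 66.5
Step 3: Q = 7.4284 cm^3/s

7.4284


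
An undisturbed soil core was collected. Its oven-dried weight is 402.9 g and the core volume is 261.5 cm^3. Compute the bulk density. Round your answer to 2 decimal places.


Step 1: Identify the formula: BD = dry mass / volume
Step 2: Substitute values: BD = 402.9 / 261.5
Step 3: BD = 1.54 g/cm^3

1.54


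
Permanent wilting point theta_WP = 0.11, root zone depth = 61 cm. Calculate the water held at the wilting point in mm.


Step 1: Water (mm) = theta_WP * depth * 10
Step 2: Water = 0.11 * 61 * 10
Step 3: Water = 67.1 mm

67.1


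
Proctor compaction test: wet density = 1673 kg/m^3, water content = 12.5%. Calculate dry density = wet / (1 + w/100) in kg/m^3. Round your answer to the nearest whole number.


Step 1: Dry density = wet density / (1 + w/100)
Step 2: Dry density = 1673 / (1 + 12.5/100)
Step 3: Dry density = 1673 / 1.125
Step 4: Dry density = 1487 kg/m^3

1487


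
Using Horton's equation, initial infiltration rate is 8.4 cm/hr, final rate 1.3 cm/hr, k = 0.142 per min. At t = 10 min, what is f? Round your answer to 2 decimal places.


Step 1: f = fc + (f0 - fc) * exp(-k * t)
Step 2: exp(-0.142 * 10) = 0.241714
Step 3: f = 1.3 + (8.4 - 1.3) * 0.241714
Step 4: f = 1.3 + 7.1 * 0.241714
Step 5: f = 3.02 cm/hr

3.02


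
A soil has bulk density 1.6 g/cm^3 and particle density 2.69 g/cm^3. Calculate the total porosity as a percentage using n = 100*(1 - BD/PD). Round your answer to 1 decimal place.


Step 1: Formula: n = 100 * (1 - BD / PD)
Step 2: n = 100 * (1 - 1.6 / 2.69)
Step 3: n = 100 * (1 - 0.5948)
Step 4: n = 40.5%

40.5


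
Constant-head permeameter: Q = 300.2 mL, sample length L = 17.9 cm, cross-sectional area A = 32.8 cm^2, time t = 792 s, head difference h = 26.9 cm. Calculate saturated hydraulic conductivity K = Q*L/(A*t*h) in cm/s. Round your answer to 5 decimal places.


Step 1: K = Q * L / (A * t * h)
Step 2: Numerator = 300.2 * 17.9 = 5373.58
Step 3: Denominator = 32.8 * 792 * 26.9 = 698797.44
Step 4: K = 5373.58 / 698797.44 = 0.00769 cm/s

0.00769


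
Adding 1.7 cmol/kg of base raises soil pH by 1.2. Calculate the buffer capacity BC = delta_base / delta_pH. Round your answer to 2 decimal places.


Step 1: BC = change in base / change in pH
Step 2: BC = 1.7 / 1.2
Step 3: BC = 1.42 cmol/(kg*pH unit)

1.42


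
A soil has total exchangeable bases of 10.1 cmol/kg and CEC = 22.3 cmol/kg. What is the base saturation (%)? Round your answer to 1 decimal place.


Step 1: BS = 100 * (sum of bases) / CEC
Step 2: BS = 100 * 10.1 / 22.3
Step 3: BS = 45.3%

45.3


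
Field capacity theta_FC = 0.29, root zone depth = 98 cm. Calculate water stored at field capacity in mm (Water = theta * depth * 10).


Step 1: Water (mm) = theta_FC * depth (cm) * 10
Step 2: Water = 0.29 * 98 * 10
Step 3: Water = 284.2 mm

284.2


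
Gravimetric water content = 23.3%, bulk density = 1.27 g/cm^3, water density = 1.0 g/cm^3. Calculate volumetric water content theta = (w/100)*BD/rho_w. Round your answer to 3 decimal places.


Step 1: theta = (w / 100) * BD / rho_w
Step 2: theta = (23.3 / 100) * 1.27 / 1.0
Step 3: theta = 0.233 * 1.27
Step 4: theta = 0.296

0.296


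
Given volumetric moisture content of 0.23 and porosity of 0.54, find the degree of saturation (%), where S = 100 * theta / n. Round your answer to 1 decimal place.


Step 1: S = 100 * theta_v / n
Step 2: S = 100 * 0.23 / 0.54
Step 3: S = 42.6%

42.6


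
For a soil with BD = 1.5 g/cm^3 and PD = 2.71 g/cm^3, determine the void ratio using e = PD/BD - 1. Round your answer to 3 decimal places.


Step 1: e = PD / BD - 1
Step 2: e = 2.71 / 1.5 - 1
Step 3: e = 1.80667 - 1
Step 4: e = 0.807

0.807


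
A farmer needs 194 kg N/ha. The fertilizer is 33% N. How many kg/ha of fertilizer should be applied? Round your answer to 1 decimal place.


Step 1: Fertilizer rate = target N / (N content / 100)
Step 2: Rate = 194 / (33 / 100)
Step 3: Rate = 194 / 0.33
Step 4: Rate = 587.9 kg/ha

587.9


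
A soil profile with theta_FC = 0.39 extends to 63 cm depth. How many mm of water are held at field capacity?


Step 1: Water (mm) = theta_FC * depth (cm) * 10
Step 2: Water = 0.39 * 63 * 10
Step 3: Water = 245.7 mm

245.7


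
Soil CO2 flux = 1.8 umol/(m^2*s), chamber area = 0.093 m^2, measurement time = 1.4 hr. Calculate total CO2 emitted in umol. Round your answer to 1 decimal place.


Step 1: Convert time to seconds: 1.4 hr * 3600 = 5040.0 s
Step 2: Total = flux * area * time_s
Step 3: Total = 1.8 * 0.093 * 5040.0
Step 4: Total = 843.7 umol

843.7


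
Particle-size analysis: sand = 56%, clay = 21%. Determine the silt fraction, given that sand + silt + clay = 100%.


Step 1: sand + silt + clay = 100%
Step 2: silt = 100 - sand - clay
Step 3: silt = 100 - 56 - 21
Step 4: silt = 23%

23


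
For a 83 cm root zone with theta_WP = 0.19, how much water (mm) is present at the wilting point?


Step 1: Water (mm) = theta_WP * depth * 10
Step 2: Water = 0.19 * 83 * 10
Step 3: Water = 157.7 mm

157.7


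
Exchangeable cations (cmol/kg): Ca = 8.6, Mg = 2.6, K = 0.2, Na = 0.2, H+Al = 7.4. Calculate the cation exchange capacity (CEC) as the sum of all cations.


Step 1: CEC = Ca + Mg + K + Na + (H+Al)
Step 2: CEC = 8.6 + 2.6 + 0.2 + 0.2 + 7.4
Step 3: CEC = 19.0 cmol/kg

19.0


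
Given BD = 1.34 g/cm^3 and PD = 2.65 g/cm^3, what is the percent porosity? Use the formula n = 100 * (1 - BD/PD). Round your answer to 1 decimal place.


Step 1: Formula: n = 100 * (1 - BD / PD)
Step 2: n = 100 * (1 - 1.34 / 2.65)
Step 3: n = 100 * (1 - 0.50566)
Step 4: n = 49.4%

49.4


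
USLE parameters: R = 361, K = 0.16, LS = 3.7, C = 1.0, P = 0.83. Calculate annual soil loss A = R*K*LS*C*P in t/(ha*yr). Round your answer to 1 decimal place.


Step 1: A = R * K * LS * C * P
Step 2: R * K = 361 * 0.16 = 57.76
Step 3: (R*K) * LS = 57.76 * 3.7 = 213.712
Step 4: * C * P = 213.712 * 1.0 * 0.83 = 177.4
Step 5: A = 177.4 t/(ha*yr)

177.4


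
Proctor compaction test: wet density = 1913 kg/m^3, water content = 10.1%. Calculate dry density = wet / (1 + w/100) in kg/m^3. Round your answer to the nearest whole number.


Step 1: Dry density = wet density / (1 + w/100)
Step 2: Dry density = 1913 / (1 + 10.1/100)
Step 3: Dry density = 1913 / 1.101
Step 4: Dry density = 1738 kg/m^3

1738


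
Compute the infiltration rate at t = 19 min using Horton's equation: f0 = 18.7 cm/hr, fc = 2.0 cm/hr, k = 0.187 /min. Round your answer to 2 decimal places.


Step 1: f = fc + (f0 - fc) * exp(-k * t)
Step 2: exp(-0.187 * 19) = 0.028639
Step 3: f = 2.0 + (18.7 - 2.0) * 0.028639
Step 4: f = 2.0 + 16.7 * 0.028639
Step 5: f = 2.48 cm/hr

2.48


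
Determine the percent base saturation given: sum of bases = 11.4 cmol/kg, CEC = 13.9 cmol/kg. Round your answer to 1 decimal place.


Step 1: BS = 100 * (sum of bases) / CEC
Step 2: BS = 100 * 11.4 / 13.9
Step 3: BS = 82.0%

82.0


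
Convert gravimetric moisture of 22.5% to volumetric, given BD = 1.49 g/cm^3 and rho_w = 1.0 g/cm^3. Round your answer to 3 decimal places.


Step 1: theta = (w / 100) * BD / rho_w
Step 2: theta = (22.5 / 100) * 1.49 / 1.0
Step 3: theta = 0.225 * 1.49
Step 4: theta = 0.335

0.335


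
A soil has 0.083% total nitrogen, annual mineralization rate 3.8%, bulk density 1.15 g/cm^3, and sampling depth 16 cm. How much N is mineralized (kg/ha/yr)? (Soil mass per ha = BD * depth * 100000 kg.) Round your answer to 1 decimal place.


Step 1: Soil mass per ha = BD * depth * 100000 = 1.15 * 16 * 100000 = 1840000 kg
Step 2: Total N pool = soil mass * N%/100 = 1840000 * 0.083/100 = 1527.2 kg/ha
Step 3: N mineralized = N pool * rate%/100 = 1527.2 * 3.8/100 = 58.0 kg/ha/yr

58.0


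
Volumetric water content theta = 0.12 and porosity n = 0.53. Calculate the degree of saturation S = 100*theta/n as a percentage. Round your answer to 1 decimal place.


Step 1: S = 100 * theta_v / n
Step 2: S = 100 * 0.12 / 0.53
Step 3: S = 22.6%

22.6


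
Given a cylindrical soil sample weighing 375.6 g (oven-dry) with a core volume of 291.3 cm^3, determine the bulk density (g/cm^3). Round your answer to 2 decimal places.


Step 1: Identify the formula: BD = dry mass / volume
Step 2: Substitute values: BD = 375.6 / 291.3
Step 3: BD = 1.29 g/cm^3

1.29


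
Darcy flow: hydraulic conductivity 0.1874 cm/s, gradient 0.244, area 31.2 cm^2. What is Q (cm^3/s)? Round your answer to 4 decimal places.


Step 1: Apply Darcy's law: Q = K * i * A
Step 2: Q = 0.1874 * 0.244 * 31.2
Step 3: Q = 1.4266 cm^3/s

1.4266


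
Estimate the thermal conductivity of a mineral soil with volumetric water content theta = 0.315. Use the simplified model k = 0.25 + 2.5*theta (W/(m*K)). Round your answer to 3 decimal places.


Step 1: k = 0.25 + 2.5 * theta
Step 2: k = 0.25 + 2.5 * 0.315
Step 3: k = 0.25 + 0.788
Step 4: k = 1.038 W/(m*K)

1.038


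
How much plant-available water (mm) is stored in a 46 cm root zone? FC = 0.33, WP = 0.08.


Step 1: Available water = (FC - WP) * depth * 10
Step 2: AW = (0.33 - 0.08) * 46 * 10
Step 3: AW = 0.25 * 46 * 10
Step 4: AW = 115.0 mm

115.0


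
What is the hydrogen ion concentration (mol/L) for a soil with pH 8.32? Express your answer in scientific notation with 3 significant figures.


Step 1: [H+] = 10^(-pH)
Step 2: [H+] = 10^(-8.32)
Step 3: [H+] = 4.79e-09 mol/L

4.79e-09


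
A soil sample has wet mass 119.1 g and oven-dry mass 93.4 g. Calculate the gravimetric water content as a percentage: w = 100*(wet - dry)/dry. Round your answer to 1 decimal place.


Step 1: Water mass = wet - dry = 119.1 - 93.4 = 25.7 g
Step 2: w = 100 * water mass / dry mass
Step 3: w = 100 * 25.7 / 93.4 = 27.5%

27.5


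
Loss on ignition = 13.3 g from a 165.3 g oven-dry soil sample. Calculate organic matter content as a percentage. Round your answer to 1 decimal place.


Step 1: OM% = 100 * LOI / sample mass
Step 2: OM = 100 * 13.3 / 165.3
Step 3: OM = 8.0%

8.0


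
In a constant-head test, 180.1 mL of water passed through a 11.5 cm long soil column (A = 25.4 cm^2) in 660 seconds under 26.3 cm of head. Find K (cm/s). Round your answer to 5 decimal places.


Step 1: K = Q * L / (A * t * h)
Step 2: Numerator = 180.1 * 11.5 = 2071.15
Step 3: Denominator = 25.4 * 660 * 26.3 = 440893.2
Step 4: K = 2071.15 / 440893.2 = 0.0047 cm/s

0.0047


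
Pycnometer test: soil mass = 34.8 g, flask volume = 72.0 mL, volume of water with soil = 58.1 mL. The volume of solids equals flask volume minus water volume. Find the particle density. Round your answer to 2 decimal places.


Step 1: Volume of solids = flask volume - water volume with soil
Step 2: V_solids = 72.0 - 58.1 = 13.9 mL
Step 3: Particle density = mass / V_solids = 34.8 / 13.9 = 2.5 g/cm^3

2.5


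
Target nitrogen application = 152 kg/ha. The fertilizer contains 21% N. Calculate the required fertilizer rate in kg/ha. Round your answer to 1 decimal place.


Step 1: Fertilizer rate = target N / (N content / 100)
Step 2: Rate = 152 / (21 / 100)
Step 3: Rate = 152 / 0.21
Step 4: Rate = 723.8 kg/ha

723.8


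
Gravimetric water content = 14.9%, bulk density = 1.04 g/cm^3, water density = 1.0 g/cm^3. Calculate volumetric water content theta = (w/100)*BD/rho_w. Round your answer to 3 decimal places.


Step 1: theta = (w / 100) * BD / rho_w
Step 2: theta = (14.9 / 100) * 1.04 / 1.0
Step 3: theta = 0.149 * 1.04
Step 4: theta = 0.155

0.155


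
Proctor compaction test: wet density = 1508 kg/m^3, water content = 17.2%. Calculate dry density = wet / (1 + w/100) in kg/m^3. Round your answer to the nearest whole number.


Step 1: Dry density = wet density / (1 + w/100)
Step 2: Dry density = 1508 / (1 + 17.2/100)
Step 3: Dry density = 1508 / 1.172
Step 4: Dry density = 1287 kg/m^3

1287


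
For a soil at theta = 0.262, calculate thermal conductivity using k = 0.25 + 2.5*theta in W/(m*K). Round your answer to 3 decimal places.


Step 1: k = 0.25 + 2.5 * theta
Step 2: k = 0.25 + 2.5 * 0.262
Step 3: k = 0.25 + 0.655
Step 4: k = 0.905 W/(m*K)

0.905


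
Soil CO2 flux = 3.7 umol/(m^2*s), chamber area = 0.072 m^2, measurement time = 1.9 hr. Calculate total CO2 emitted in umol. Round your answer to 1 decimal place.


Step 1: Convert time to seconds: 1.9 hr * 3600 = 6840.0 s
Step 2: Total = flux * area * time_s
Step 3: Total = 3.7 * 0.072 * 6840.0
Step 4: Total = 1822.2 umol

1822.2


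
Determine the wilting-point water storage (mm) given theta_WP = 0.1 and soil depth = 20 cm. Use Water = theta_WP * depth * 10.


Step 1: Water (mm) = theta_WP * depth * 10
Step 2: Water = 0.1 * 20 * 10
Step 3: Water = 20.0 mm

20.0


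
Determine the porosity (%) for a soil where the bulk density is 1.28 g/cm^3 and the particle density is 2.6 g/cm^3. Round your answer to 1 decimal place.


Step 1: Formula: n = 100 * (1 - BD / PD)
Step 2: n = 100 * (1 - 1.28 / 2.6)
Step 3: n = 100 * (1 - 0.49231)
Step 4: n = 50.8%

50.8


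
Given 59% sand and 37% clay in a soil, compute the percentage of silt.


Step 1: sand + silt + clay = 100%
Step 2: silt = 100 - sand - clay
Step 3: silt = 100 - 59 - 37
Step 4: silt = 4%

4


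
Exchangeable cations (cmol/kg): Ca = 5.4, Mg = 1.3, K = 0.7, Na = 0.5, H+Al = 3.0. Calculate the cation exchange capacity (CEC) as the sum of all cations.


Step 1: CEC = Ca + Mg + K + Na + (H+Al)
Step 2: CEC = 5.4 + 1.3 + 0.7 + 0.5 + 3.0
Step 3: CEC = 10.9 cmol/kg

10.9


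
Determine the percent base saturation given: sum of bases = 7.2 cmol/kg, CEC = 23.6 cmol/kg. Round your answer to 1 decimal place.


Step 1: BS = 100 * (sum of bases) / CEC
Step 2: BS = 100 * 7.2 / 23.6
Step 3: BS = 30.5%

30.5


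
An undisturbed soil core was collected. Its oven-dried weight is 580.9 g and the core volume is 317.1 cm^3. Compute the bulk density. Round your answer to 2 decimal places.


Step 1: Identify the formula: BD = dry mass / volume
Step 2: Substitute values: BD = 580.9 / 317.1
Step 3: BD = 1.83 g/cm^3

1.83


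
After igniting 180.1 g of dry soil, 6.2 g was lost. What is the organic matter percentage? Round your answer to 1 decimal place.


Step 1: OM% = 100 * LOI / sample mass
Step 2: OM = 100 * 6.2 / 180.1
Step 3: OM = 3.4%

3.4


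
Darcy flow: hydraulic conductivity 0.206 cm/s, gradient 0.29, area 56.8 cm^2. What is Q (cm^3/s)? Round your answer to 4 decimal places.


Step 1: Apply Darcy's law: Q = K * i * A
Step 2: Q = 0.206 * 0.29 * 56.8
Step 3: Q = 3.3932 cm^3/s

3.3932


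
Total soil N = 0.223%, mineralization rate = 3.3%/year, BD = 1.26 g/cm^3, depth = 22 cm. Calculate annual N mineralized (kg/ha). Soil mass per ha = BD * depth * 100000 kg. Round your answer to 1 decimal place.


Step 1: Soil mass per ha = BD * depth * 100000 = 1.26 * 22 * 100000 = 2772000 kg
Step 2: Total N pool = soil mass * N%/100 = 2772000 * 0.223/100 = 6181.56 kg/ha
Step 3: N mineralized = N pool * rate%/100 = 6181.56 * 3.3/100 = 204.0 kg/ha/yr

204.0


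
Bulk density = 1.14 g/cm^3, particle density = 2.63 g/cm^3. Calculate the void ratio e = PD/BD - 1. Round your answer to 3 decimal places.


Step 1: e = PD / BD - 1
Step 2: e = 2.63 / 1.14 - 1
Step 3: e = 2.30702 - 1
Step 4: e = 1.307

1.307


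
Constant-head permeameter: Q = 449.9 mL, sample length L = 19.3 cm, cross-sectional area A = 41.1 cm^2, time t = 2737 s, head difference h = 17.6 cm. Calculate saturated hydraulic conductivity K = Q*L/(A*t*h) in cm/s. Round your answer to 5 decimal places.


Step 1: K = Q * L / (A * t * h)
Step 2: Numerator = 449.9 * 19.3 = 8683.07
Step 3: Denominator = 41.1 * 2737 * 17.6 = 1979836.32
Step 4: K = 8683.07 / 1979836.32 = 0.00439 cm/s

0.00439


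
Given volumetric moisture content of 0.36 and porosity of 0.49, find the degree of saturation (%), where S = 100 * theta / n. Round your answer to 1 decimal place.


Step 1: S = 100 * theta_v / n
Step 2: S = 100 * 0.36 / 0.49
Step 3: S = 73.5%

73.5


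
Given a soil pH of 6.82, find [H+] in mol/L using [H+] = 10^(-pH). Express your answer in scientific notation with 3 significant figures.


Step 1: [H+] = 10^(-pH)
Step 2: [H+] = 10^(-6.82)
Step 3: [H+] = 1.51e-07 mol/L

1.51e-07


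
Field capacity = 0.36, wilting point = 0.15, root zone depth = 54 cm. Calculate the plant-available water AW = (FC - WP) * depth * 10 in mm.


Step 1: Available water = (FC - WP) * depth * 10
Step 2: AW = (0.36 - 0.15) * 54 * 10
Step 3: AW = 0.21 * 54 * 10
Step 4: AW = 113.4 mm

113.4


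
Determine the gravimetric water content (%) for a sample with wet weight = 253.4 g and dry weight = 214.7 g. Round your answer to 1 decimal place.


Step 1: Water mass = wet - dry = 253.4 - 214.7 = 38.7 g
Step 2: w = 100 * water mass / dry mass
Step 3: w = 100 * 38.7 / 214.7 = 18.0%

18.0


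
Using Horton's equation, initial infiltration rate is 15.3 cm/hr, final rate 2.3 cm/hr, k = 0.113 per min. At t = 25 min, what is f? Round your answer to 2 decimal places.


Step 1: f = fc + (f0 - fc) * exp(-k * t)
Step 2: exp(-0.113 * 25) = 0.059309
Step 3: f = 2.3 + (15.3 - 2.3) * 0.059309
Step 4: f = 2.3 + 13.0 * 0.059309
Step 5: f = 3.07 cm/hr

3.07


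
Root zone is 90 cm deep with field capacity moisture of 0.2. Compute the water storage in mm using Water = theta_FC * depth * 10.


Step 1: Water (mm) = theta_FC * depth (cm) * 10
Step 2: Water = 0.2 * 90 * 10
Step 3: Water = 180.0 mm

180.0


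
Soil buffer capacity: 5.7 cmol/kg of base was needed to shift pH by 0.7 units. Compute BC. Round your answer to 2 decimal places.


Step 1: BC = change in base / change in pH
Step 2: BC = 5.7 / 0.7
Step 3: BC = 8.14 cmol/(kg*pH unit)

8.14


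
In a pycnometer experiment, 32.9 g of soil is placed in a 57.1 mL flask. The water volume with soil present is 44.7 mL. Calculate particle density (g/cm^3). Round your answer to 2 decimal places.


Step 1: Volume of solids = flask volume - water volume with soil
Step 2: V_solids = 57.1 - 44.7 = 12.4 mL
Step 3: Particle density = mass / V_solids = 32.9 / 12.4 = 2.65 g/cm^3

2.65


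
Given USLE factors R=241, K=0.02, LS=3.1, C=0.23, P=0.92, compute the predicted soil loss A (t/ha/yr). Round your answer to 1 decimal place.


Step 1: A = R * K * LS * C * P
Step 2: R * K = 241 * 0.02 = 4.82
Step 3: (R*K) * LS = 4.82 * 3.1 = 14.942
Step 4: * C * P = 14.942 * 0.23 * 0.92 = 3.2
Step 5: A = 3.2 t/(ha*yr)

3.2


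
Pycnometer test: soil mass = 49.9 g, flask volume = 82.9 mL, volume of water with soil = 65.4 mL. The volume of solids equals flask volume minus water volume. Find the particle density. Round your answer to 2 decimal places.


Step 1: Volume of solids = flask volume - water volume with soil
Step 2: V_solids = 82.9 - 65.4 = 17.5 mL
Step 3: Particle density = mass / V_solids = 49.9 / 17.5 = 2.85 g/cm^3

2.85


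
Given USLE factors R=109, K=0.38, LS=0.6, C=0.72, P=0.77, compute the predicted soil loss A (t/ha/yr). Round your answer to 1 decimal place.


Step 1: A = R * K * LS * C * P
Step 2: R * K = 109 * 0.38 = 41.42
Step 3: (R*K) * LS = 41.42 * 0.6 = 24.852
Step 4: * C * P = 24.852 * 0.72 * 0.77 = 13.8
Step 5: A = 13.8 t/(ha*yr)

13.8


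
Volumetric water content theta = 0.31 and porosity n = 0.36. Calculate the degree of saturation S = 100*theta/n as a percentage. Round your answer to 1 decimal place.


Step 1: S = 100 * theta_v / n
Step 2: S = 100 * 0.31 / 0.36
Step 3: S = 86.1%

86.1


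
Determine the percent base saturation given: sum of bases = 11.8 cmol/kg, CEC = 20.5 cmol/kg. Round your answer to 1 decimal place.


Step 1: BS = 100 * (sum of bases) / CEC
Step 2: BS = 100 * 11.8 / 20.5
Step 3: BS = 57.6%

57.6


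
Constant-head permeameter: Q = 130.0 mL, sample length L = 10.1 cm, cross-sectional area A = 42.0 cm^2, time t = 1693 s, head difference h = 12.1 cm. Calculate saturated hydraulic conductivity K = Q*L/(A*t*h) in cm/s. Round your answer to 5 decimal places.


Step 1: K = Q * L / (A * t * h)
Step 2: Numerator = 130.0 * 10.1 = 1313.0
Step 3: Denominator = 42.0 * 1693 * 12.1 = 860382.6
Step 4: K = 1313.0 / 860382.6 = 0.00153 cm/s

0.00153


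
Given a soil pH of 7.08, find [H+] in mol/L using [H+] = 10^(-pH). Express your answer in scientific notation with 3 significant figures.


Step 1: [H+] = 10^(-pH)
Step 2: [H+] = 10^(-7.08)
Step 3: [H+] = 8.32e-08 mol/L

8.32e-08


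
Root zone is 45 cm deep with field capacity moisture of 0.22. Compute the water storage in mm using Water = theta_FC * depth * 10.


Step 1: Water (mm) = theta_FC * depth (cm) * 10
Step 2: Water = 0.22 * 45 * 10
Step 3: Water = 99.0 mm

99.0


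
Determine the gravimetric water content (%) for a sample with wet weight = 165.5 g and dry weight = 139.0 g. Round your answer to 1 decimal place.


Step 1: Water mass = wet - dry = 165.5 - 139.0 = 26.5 g
Step 2: w = 100 * water mass / dry mass
Step 3: w = 100 * 26.5 / 139.0 = 19.1%

19.1


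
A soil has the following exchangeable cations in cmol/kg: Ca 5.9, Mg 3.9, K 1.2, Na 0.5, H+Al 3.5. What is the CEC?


Step 1: CEC = Ca + Mg + K + Na + (H+Al)
Step 2: CEC = 5.9 + 3.9 + 1.2 + 0.5 + 3.5
Step 3: CEC = 15.0 cmol/kg

15.0


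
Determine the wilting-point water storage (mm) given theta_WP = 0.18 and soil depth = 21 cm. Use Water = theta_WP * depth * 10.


Step 1: Water (mm) = theta_WP * depth * 10
Step 2: Water = 0.18 * 21 * 10
Step 3: Water = 37.8 mm

37.8


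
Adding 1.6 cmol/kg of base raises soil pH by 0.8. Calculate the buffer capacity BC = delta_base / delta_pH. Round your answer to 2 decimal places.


Step 1: BC = change in base / change in pH
Step 2: BC = 1.6 / 0.8
Step 3: BC = 2.0 cmol/(kg*pH unit)

2.0


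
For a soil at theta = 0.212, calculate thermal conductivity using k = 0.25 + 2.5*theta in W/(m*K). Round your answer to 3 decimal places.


Step 1: k = 0.25 + 2.5 * theta
Step 2: k = 0.25 + 2.5 * 0.212
Step 3: k = 0.25 + 0.53
Step 4: k = 0.78 W/(m*K)

0.78


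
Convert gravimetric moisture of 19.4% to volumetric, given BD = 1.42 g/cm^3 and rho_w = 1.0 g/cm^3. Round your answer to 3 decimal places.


Step 1: theta = (w / 100) * BD / rho_w
Step 2: theta = (19.4 / 100) * 1.42 / 1.0
Step 3: theta = 0.194 * 1.42
Step 4: theta = 0.275

0.275


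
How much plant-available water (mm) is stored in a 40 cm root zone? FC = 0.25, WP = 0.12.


Step 1: Available water = (FC - WP) * depth * 10
Step 2: AW = (0.25 - 0.12) * 40 * 10
Step 3: AW = 0.13 * 40 * 10
Step 4: AW = 52.0 mm

52.0


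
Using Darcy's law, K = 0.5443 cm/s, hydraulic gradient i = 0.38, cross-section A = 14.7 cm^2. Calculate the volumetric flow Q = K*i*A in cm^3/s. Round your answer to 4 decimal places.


Step 1: Apply Darcy's law: Q = K * i * A
Step 2: Q = 0.5443 * 0.38 * 14.7
Step 3: Q = 3.0405 cm^3/s

3.0405


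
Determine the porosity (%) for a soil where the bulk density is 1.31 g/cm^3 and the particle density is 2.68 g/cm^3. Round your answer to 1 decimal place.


Step 1: Formula: n = 100 * (1 - BD / PD)
Step 2: n = 100 * (1 - 1.31 / 2.68)
Step 3: n = 100 * (1 - 0.48881)
Step 4: n = 51.1%

51.1


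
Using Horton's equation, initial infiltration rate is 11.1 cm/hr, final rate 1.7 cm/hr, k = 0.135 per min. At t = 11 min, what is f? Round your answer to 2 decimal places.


Step 1: f = fc + (f0 - fc) * exp(-k * t)
Step 2: exp(-0.135 * 11) = 0.226502
Step 3: f = 1.7 + (11.1 - 1.7) * 0.226502
Step 4: f = 1.7 + 9.4 * 0.226502
Step 5: f = 3.83 cm/hr

3.83


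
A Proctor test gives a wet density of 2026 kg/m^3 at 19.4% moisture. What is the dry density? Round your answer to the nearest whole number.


Step 1: Dry density = wet density / (1 + w/100)
Step 2: Dry density = 2026 / (1 + 19.4/100)
Step 3: Dry density = 2026 / 1.194
Step 4: Dry density = 1697 kg/m^3

1697


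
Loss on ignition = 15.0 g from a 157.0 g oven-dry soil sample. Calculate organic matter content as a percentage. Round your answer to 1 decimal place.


Step 1: OM% = 100 * LOI / sample mass
Step 2: OM = 100 * 15.0 / 157.0
Step 3: OM = 9.6%

9.6


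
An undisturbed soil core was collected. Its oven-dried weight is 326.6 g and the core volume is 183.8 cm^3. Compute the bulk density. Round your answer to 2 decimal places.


Step 1: Identify the formula: BD = dry mass / volume
Step 2: Substitute values: BD = 326.6 / 183.8
Step 3: BD = 1.78 g/cm^3

1.78


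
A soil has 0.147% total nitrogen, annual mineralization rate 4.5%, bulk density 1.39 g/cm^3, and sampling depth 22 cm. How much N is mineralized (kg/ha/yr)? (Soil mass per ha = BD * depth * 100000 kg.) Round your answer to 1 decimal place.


Step 1: Soil mass per ha = BD * depth * 100000 = 1.39 * 22 * 100000 = 3058000 kg
Step 2: Total N pool = soil mass * N%/100 = 3058000 * 0.147/100 = 4495.26 kg/ha
Step 3: N mineralized = N pool * rate%/100 = 4495.26 * 4.5/100 = 202.3 kg/ha/yr

202.3


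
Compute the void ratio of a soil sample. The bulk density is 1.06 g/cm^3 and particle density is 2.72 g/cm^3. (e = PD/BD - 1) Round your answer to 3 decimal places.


Step 1: e = PD / BD - 1
Step 2: e = 2.72 / 1.06 - 1
Step 3: e = 2.56604 - 1
Step 4: e = 1.566

1.566


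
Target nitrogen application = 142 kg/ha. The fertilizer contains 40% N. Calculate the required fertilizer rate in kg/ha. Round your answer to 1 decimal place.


Step 1: Fertilizer rate = target N / (N content / 100)
Step 2: Rate = 142 / (40 / 100)
Step 3: Rate = 142 / 0.4
Step 4: Rate = 355.0 kg/ha

355.0


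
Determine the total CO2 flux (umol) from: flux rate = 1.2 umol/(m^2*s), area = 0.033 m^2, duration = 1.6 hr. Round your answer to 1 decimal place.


Step 1: Convert time to seconds: 1.6 hr * 3600 = 5760.0 s
Step 2: Total = flux * area * time_s
Step 3: Total = 1.2 * 0.033 * 5760.0
Step 4: Total = 228.1 umol

228.1


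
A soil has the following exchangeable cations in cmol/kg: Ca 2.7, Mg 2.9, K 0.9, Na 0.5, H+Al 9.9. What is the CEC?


Step 1: CEC = Ca + Mg + K + Na + (H+Al)
Step 2: CEC = 2.7 + 2.9 + 0.9 + 0.5 + 9.9
Step 3: CEC = 16.9 cmol/kg

16.9


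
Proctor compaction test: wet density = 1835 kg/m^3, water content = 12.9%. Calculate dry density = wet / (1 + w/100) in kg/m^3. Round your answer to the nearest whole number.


Step 1: Dry density = wet density / (1 + w/100)
Step 2: Dry density = 1835 / (1 + 12.9/100)
Step 3: Dry density = 1835 / 1.129
Step 4: Dry density = 1625 kg/m^3

1625


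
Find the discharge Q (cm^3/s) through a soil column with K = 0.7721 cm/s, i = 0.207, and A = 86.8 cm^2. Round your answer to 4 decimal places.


Step 1: Apply Darcy's law: Q = K * i * A
Step 2: Q = 0.7721 * 0.207 * 86.8
Step 3: Q = 13.8728 cm^3/s

13.8728


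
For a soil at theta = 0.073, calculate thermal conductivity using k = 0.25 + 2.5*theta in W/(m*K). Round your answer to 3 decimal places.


Step 1: k = 0.25 + 2.5 * theta
Step 2: k = 0.25 + 2.5 * 0.073
Step 3: k = 0.25 + 0.183
Step 4: k = 0.433 W/(m*K)

0.433


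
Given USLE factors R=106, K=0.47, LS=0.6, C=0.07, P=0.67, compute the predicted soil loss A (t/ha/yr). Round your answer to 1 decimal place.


Step 1: A = R * K * LS * C * P
Step 2: R * K = 106 * 0.47 = 49.82
Step 3: (R*K) * LS = 49.82 * 0.6 = 29.892
Step 4: * C * P = 29.892 * 0.07 * 0.67 = 1.4
Step 5: A = 1.4 t/(ha*yr)

1.4


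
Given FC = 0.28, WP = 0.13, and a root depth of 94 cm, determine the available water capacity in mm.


Step 1: Available water = (FC - WP) * depth * 10
Step 2: AW = (0.28 - 0.13) * 94 * 10
Step 3: AW = 0.15 * 94 * 10
Step 4: AW = 141.0 mm

141.0


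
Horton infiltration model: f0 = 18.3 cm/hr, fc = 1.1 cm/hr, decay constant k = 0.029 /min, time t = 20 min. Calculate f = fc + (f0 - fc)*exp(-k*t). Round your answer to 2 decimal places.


Step 1: f = fc + (f0 - fc) * exp(-k * t)
Step 2: exp(-0.029 * 20) = 0.559898
Step 3: f = 1.1 + (18.3 - 1.1) * 0.559898
Step 4: f = 1.1 + 17.2 * 0.559898
Step 5: f = 10.73 cm/hr

10.73


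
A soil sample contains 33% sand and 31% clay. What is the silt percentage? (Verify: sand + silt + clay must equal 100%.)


Step 1: sand + silt + clay = 100%
Step 2: silt = 100 - sand - clay
Step 3: silt = 100 - 33 - 31
Step 4: silt = 36%

36


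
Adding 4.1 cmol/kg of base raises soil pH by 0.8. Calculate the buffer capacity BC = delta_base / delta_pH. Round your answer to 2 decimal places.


Step 1: BC = change in base / change in pH
Step 2: BC = 4.1 / 0.8
Step 3: BC = 5.13 cmol/(kg*pH unit)

5.13
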